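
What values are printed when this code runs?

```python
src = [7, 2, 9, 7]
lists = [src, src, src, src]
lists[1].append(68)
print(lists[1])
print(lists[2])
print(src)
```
[7, 2, 9, 7, 68]
[7, 2, 9, 7, 68]
[7, 2, 9, 7, 68]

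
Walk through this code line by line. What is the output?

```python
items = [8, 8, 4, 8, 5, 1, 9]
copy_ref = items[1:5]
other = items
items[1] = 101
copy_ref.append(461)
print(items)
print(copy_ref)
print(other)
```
[8, 101, 4, 8, 5, 1, 9]
[8, 4, 8, 5, 461]
[8, 101, 4, 8, 5, 1, 9]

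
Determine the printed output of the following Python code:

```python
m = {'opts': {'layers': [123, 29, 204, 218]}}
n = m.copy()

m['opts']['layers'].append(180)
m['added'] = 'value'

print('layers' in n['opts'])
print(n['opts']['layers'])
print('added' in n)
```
True
[123, 29, 204, 218, 180]
False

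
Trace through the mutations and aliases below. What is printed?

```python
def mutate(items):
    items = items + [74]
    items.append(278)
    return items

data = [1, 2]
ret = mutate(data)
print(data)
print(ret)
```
[1, 2]
[1, 2, 74, 278]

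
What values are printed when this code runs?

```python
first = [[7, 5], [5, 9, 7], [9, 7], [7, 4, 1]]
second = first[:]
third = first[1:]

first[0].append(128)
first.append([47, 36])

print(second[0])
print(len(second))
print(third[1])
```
[7, 5, 128]
4
[9, 7]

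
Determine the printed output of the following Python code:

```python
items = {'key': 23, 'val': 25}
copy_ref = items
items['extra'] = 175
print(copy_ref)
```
{'key': 23, 'val': 25, 'extra': 175}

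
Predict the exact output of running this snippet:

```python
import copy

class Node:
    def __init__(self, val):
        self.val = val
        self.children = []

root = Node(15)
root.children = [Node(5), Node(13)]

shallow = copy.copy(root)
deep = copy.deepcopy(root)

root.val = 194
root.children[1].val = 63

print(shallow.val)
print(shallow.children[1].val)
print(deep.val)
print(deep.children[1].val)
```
15
63
15
13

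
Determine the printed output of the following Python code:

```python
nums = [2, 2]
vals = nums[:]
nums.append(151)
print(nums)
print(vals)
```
[2, 2, 151]
[2, 2]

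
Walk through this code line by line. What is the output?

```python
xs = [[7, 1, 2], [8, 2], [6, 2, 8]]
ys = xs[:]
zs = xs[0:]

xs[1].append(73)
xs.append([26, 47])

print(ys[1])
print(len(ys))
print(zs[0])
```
[8, 2, 73]
3
[7, 1, 2]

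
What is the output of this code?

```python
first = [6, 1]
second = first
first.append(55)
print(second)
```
[6, 1, 55]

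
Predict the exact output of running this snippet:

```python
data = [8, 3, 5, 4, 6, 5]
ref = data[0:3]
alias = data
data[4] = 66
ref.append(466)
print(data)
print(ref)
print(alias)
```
[8, 3, 5, 4, 66, 5]
[8, 3, 5, 466]
[8, 3, 5, 4, 66, 5]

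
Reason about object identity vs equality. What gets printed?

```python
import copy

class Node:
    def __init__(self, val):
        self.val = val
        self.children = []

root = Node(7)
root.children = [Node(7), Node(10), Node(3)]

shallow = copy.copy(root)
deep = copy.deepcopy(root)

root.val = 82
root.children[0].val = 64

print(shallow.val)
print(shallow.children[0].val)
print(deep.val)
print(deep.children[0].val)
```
7
64
7
7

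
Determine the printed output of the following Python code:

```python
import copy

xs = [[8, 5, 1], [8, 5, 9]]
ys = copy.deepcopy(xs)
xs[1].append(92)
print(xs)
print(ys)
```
[[8, 5, 1], [8, 5, 9, 92]]
[[8, 5, 1], [8, 5, 9]]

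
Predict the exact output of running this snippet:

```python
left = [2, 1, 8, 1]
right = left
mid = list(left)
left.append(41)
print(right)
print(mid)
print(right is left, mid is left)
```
[2, 1, 8, 1, 41]
[2, 1, 8, 1]
True False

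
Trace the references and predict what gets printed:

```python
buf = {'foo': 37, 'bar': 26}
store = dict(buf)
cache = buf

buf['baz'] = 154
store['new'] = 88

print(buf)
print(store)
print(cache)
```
{'foo': 37, 'bar': 26, 'baz': 154}
{'foo': 37, 'bar': 26, 'new': 88}
{'foo': 37, 'bar': 26, 'baz': 154}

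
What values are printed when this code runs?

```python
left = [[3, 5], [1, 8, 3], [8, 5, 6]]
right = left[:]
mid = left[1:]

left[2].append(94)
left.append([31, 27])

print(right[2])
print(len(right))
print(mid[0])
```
[8, 5, 6, 94]
3
[1, 8, 3]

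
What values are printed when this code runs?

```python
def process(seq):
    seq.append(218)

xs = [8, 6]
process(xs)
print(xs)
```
[8, 6, 218]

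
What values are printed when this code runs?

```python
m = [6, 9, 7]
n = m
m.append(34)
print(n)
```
[6, 9, 7, 34]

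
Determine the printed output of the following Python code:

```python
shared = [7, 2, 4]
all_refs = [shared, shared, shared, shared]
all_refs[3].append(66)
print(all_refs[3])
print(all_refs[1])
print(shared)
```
[7, 2, 4, 66]
[7, 2, 4, 66]
[7, 2, 4, 66]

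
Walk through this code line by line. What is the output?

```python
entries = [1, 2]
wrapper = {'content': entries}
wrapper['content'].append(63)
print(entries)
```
[1, 2, 63]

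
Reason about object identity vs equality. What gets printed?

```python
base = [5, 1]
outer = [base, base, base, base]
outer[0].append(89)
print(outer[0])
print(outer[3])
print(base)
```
[5, 1, 89]
[5, 1, 89]
[5, 1, 89]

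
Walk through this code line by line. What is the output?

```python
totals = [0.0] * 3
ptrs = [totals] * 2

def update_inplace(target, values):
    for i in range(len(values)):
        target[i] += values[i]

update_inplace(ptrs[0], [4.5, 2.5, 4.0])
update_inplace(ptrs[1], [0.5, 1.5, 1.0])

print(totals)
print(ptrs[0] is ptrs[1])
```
[5.0, 4.0, 5.0]
True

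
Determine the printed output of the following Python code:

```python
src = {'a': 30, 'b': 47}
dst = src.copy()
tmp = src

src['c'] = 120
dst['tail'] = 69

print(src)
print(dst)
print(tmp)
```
{'a': 30, 'b': 47, 'c': 120}
{'a': 30, 'b': 47, 'tail': 69}
{'a': 30, 'b': 47, 'c': 120}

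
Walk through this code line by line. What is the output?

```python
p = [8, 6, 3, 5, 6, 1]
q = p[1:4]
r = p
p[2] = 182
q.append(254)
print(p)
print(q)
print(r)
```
[8, 6, 182, 5, 6, 1]
[6, 3, 5, 254]
[8, 6, 182, 5, 6, 1]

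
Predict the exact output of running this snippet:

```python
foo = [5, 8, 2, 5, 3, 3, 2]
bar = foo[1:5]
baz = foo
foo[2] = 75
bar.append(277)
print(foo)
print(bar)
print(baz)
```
[5, 8, 75, 5, 3, 3, 2]
[8, 2, 5, 3, 277]
[5, 8, 75, 5, 3, 3, 2]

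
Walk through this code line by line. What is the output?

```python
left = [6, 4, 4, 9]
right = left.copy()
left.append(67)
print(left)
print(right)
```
[6, 4, 4, 9, 67]
[6, 4, 4, 9]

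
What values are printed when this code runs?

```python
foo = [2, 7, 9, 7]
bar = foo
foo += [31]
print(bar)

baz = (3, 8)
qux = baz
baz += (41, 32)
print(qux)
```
[2, 7, 9, 7, 31]
(3, 8)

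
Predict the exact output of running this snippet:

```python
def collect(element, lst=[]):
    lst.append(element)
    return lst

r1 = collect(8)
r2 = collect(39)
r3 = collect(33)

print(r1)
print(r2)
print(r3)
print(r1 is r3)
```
[8, 39, 33]
[8, 39, 33]
[8, 39, 33]
True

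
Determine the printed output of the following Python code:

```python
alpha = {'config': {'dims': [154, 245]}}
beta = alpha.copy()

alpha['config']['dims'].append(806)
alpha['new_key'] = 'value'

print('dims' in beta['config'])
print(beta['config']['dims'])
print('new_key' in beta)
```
True
[154, 245, 806]
False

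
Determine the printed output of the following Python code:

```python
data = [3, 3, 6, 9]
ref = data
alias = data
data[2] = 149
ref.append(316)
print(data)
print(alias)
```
[3, 3, 149, 9, 316]
[3, 3, 149, 9, 316]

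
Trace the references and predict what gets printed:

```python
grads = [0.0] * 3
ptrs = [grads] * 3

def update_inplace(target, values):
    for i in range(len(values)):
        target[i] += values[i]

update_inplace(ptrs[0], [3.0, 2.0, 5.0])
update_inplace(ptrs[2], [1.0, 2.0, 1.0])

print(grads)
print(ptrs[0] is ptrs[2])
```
[4.0, 4.0, 6.0]
True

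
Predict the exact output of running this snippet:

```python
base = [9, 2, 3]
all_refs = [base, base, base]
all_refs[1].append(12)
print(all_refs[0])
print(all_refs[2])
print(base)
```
[9, 2, 3, 12]
[9, 2, 3, 12]
[9, 2, 3, 12]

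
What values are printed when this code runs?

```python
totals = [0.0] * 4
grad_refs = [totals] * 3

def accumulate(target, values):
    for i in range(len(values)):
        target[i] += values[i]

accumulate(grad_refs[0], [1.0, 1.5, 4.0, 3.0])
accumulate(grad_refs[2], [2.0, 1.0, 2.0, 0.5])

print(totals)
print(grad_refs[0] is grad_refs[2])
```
[3.0, 2.5, 6.0, 3.5]
True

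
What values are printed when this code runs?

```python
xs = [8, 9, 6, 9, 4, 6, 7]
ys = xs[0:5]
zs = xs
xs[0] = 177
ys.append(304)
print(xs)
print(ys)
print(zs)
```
[177, 9, 6, 9, 4, 6, 7]
[8, 9, 6, 9, 4, 304]
[177, 9, 6, 9, 4, 6, 7]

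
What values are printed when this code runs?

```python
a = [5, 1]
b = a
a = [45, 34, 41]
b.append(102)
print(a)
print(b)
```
[45, 34, 41]
[5, 1, 102]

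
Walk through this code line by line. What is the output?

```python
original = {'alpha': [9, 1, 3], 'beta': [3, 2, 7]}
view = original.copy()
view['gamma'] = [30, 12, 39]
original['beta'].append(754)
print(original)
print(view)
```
{'alpha': [9, 1, 3], 'beta': [3, 2, 7, 754]}
{'alpha': [9, 1, 3], 'beta': [3, 2, 7, 754], 'gamma': [30, 12, 39]}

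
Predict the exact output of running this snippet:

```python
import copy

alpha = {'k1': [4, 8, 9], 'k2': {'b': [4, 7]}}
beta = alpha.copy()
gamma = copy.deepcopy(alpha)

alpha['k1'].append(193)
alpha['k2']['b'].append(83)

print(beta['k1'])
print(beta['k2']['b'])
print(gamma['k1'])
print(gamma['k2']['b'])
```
[4, 8, 9, 193]
[4, 7, 83]
[4, 8, 9]
[4, 7]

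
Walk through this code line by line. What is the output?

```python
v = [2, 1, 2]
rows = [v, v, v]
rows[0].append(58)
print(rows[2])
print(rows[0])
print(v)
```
[2, 1, 2, 58]
[2, 1, 2, 58]
[2, 1, 2, 58]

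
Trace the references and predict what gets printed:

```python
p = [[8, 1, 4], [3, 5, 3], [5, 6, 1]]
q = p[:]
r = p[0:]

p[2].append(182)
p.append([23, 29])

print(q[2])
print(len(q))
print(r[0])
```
[5, 6, 1, 182]
3
[8, 1, 4]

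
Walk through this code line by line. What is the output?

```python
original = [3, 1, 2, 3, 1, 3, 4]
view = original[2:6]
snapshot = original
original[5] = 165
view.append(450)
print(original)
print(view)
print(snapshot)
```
[3, 1, 2, 3, 1, 165, 4]
[2, 3, 1, 3, 450]
[3, 1, 2, 3, 1, 165, 4]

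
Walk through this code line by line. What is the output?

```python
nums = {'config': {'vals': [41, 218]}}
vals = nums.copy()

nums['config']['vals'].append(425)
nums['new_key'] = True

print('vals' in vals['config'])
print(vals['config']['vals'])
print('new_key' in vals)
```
True
[41, 218, 425]
False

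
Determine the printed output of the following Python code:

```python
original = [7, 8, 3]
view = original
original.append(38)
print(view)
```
[7, 8, 3, 38]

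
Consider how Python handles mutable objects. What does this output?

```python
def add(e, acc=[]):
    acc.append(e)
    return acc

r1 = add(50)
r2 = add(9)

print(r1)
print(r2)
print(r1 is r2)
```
[50, 9]
[50, 9]
True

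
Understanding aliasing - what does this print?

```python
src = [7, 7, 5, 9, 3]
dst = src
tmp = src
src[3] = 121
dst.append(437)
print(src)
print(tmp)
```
[7, 7, 5, 121, 3, 437]
[7, 7, 5, 121, 3, 437]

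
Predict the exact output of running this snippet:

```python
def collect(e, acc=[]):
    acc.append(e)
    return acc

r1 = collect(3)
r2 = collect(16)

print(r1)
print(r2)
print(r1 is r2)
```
[3, 16]
[3, 16]
True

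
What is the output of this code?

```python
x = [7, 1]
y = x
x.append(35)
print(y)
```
[7, 1, 35]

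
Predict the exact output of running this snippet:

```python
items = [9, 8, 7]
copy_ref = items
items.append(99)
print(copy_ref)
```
[9, 8, 7, 99]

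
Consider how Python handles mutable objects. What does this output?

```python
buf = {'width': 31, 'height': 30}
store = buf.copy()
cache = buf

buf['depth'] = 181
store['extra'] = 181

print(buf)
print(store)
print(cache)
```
{'width': 31, 'height': 30, 'depth': 181}
{'width': 31, 'height': 30, 'extra': 181}
{'width': 31, 'height': 30, 'depth': 181}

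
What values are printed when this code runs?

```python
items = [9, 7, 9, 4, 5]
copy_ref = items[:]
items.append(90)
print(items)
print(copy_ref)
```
[9, 7, 9, 4, 5, 90]
[9, 7, 9, 4, 5]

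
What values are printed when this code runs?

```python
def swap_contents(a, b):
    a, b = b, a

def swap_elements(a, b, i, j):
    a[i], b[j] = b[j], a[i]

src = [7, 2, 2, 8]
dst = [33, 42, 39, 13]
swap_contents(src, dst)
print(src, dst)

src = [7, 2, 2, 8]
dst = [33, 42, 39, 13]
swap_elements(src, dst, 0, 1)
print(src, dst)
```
[7, 2, 2, 8] [33, 42, 39, 13]
[42, 2, 2, 8] [33, 7, 39, 13]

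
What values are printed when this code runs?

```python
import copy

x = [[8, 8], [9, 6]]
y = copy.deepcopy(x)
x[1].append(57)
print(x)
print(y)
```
[[8, 8], [9, 6, 57]]
[[8, 8], [9, 6]]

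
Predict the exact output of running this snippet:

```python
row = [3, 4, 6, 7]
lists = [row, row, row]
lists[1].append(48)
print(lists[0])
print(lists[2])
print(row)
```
[3, 4, 6, 7, 48]
[3, 4, 6, 7, 48]
[3, 4, 6, 7, 48]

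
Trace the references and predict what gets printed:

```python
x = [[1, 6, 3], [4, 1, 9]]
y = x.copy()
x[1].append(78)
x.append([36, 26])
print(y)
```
[[1, 6, 3], [4, 1, 9, 78]]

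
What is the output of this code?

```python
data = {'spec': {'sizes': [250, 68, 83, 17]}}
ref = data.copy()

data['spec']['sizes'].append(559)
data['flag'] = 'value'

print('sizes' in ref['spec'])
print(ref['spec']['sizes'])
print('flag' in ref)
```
True
[250, 68, 83, 17, 559]
False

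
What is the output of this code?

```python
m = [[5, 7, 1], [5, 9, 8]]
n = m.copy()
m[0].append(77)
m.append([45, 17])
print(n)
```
[[5, 7, 1, 77], [5, 9, 8]]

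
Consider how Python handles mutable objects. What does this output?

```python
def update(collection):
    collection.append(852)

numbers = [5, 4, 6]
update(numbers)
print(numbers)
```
[5, 4, 6, 852]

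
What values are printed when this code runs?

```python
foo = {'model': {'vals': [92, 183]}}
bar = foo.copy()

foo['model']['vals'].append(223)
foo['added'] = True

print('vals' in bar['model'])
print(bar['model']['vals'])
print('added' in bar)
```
True
[92, 183, 223]
False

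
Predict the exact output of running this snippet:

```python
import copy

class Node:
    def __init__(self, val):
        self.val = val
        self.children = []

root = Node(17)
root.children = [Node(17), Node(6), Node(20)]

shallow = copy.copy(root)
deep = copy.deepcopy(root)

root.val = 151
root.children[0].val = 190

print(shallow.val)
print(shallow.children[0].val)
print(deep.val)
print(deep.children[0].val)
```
17
190
17
17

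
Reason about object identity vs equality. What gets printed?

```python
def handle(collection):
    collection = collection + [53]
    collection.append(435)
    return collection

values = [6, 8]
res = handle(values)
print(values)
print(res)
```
[6, 8]
[6, 8, 53, 435]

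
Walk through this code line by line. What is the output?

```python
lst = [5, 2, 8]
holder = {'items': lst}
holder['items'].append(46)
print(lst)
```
[5, 2, 8, 46]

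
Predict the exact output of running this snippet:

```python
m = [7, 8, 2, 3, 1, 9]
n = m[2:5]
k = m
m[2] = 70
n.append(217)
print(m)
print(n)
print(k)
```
[7, 8, 70, 3, 1, 9]
[2, 3, 1, 217]
[7, 8, 70, 3, 1, 9]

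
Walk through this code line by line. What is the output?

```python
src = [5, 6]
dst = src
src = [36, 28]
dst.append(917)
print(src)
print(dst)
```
[36, 28]
[5, 6, 917]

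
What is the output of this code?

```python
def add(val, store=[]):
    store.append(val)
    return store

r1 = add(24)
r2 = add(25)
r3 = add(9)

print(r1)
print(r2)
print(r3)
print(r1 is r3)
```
[24, 25, 9]
[24, 25, 9]
[24, 25, 9]
True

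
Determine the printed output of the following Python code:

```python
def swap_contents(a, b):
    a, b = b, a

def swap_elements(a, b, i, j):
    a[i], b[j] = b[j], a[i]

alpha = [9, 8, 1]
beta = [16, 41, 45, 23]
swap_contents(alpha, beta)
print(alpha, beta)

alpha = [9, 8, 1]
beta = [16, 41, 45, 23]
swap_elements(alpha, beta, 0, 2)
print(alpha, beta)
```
[9, 8, 1] [16, 41, 45, 23]
[45, 8, 1] [16, 41, 9, 23]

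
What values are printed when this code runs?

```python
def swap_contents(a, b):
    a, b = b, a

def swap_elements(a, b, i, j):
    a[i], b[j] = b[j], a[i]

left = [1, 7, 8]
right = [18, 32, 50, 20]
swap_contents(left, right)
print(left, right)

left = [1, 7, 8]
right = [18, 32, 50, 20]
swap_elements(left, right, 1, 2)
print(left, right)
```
[1, 7, 8] [18, 32, 50, 20]
[1, 50, 8] [18, 32, 7, 20]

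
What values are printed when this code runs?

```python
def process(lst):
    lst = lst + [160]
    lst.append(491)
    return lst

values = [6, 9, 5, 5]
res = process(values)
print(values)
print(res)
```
[6, 9, 5, 5]
[6, 9, 5, 5, 160, 491]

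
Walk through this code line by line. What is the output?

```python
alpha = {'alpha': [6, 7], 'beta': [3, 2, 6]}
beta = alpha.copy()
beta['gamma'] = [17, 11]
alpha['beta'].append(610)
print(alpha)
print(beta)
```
{'alpha': [6, 7], 'beta': [3, 2, 6, 610]}
{'alpha': [6, 7], 'beta': [3, 2, 6, 610], 'gamma': [17, 11]}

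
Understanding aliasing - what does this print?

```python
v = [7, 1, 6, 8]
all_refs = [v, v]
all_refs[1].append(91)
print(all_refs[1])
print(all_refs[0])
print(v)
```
[7, 1, 6, 8, 91]
[7, 1, 6, 8, 91]
[7, 1, 6, 8, 91]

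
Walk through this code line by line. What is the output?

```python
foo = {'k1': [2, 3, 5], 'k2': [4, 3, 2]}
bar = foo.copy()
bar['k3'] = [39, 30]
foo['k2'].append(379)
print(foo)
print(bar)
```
{'k1': [2, 3, 5], 'k2': [4, 3, 2, 379]}
{'k1': [2, 3, 5], 'k2': [4, 3, 2, 379], 'k3': [39, 30]}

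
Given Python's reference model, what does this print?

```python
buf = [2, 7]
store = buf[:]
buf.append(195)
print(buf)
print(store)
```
[2, 7, 195]
[2, 7]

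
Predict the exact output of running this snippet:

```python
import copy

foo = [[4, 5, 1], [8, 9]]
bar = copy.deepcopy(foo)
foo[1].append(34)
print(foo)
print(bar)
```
[[4, 5, 1], [8, 9, 34]]
[[4, 5, 1], [8, 9]]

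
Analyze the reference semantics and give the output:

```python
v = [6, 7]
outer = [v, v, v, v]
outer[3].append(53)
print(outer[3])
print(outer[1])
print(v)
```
[6, 7, 53]
[6, 7, 53]
[6, 7, 53]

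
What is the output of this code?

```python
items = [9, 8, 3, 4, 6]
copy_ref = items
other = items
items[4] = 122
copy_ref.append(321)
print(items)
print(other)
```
[9, 8, 3, 4, 122, 321]
[9, 8, 3, 4, 122, 321]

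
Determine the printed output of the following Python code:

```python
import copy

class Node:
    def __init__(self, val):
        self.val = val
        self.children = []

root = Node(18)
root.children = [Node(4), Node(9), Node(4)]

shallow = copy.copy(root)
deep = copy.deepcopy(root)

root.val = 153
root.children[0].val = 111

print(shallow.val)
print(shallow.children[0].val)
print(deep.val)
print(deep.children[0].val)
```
18
111
18
4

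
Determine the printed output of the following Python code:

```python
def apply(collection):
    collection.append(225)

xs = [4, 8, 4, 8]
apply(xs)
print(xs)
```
[4, 8, 4, 8, 225]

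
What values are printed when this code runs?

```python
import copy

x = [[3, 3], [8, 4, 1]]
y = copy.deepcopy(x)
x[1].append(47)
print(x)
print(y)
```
[[3, 3], [8, 4, 1, 47]]
[[3, 3], [8, 4, 1]]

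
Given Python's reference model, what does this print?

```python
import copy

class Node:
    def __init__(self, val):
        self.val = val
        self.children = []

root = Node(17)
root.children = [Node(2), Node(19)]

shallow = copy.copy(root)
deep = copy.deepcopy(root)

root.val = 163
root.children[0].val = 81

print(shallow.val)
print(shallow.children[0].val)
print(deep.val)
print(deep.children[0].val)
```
17
81
17
2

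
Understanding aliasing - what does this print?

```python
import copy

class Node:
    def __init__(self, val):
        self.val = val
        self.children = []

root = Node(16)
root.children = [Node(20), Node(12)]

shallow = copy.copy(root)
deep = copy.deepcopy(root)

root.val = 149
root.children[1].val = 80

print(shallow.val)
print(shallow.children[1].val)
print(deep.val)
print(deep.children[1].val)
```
16
80
16
12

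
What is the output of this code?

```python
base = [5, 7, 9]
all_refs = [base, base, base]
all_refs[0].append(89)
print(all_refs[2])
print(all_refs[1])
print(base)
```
[5, 7, 9, 89]
[5, 7, 9, 89]
[5, 7, 9, 89]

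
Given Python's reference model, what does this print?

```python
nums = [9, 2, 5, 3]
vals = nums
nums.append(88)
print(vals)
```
[9, 2, 5, 3, 88]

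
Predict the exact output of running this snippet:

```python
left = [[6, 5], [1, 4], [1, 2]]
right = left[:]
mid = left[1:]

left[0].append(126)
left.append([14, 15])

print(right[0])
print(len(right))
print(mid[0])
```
[6, 5, 126]
3
[1, 4]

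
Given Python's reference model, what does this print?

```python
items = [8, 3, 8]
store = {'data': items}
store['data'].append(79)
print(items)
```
[8, 3, 8, 79]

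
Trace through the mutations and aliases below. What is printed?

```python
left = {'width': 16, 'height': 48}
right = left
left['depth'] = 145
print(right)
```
{'width': 16, 'height': 48, 'depth': 145}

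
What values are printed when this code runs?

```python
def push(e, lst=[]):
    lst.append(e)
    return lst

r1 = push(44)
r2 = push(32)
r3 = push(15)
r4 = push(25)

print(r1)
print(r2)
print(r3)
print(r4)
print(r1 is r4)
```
[44, 32, 15, 25]
[44, 32, 15, 25]
[44, 32, 15, 25]
[44, 32, 15, 25]
True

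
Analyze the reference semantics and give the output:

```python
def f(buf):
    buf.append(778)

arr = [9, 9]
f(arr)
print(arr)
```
[9, 9, 778]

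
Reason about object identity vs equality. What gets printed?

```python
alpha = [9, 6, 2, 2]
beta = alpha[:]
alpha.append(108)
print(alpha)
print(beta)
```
[9, 6, 2, 2, 108]
[9, 6, 2, 2]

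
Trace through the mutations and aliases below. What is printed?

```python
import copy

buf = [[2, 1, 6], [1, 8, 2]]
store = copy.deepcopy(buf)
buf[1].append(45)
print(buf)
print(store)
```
[[2, 1, 6], [1, 8, 2, 45]]
[[2, 1, 6], [1, 8, 2]]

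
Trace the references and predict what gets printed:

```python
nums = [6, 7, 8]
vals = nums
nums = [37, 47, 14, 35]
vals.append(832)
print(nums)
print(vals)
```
[37, 47, 14, 35]
[6, 7, 8, 832]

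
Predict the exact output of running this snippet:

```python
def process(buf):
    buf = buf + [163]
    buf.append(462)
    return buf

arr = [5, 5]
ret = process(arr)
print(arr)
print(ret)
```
[5, 5]
[5, 5, 163, 462]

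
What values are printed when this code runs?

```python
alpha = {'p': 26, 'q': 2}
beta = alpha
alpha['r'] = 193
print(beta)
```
{'p': 26, 'q': 2, 'r': 193}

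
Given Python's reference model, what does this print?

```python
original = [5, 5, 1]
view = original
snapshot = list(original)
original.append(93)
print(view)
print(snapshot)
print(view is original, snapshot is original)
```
[5, 5, 1, 93]
[5, 5, 1]
True False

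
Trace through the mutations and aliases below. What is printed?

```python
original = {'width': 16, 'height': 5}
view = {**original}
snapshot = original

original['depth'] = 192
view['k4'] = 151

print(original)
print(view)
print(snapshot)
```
{'width': 16, 'height': 5, 'depth': 192}
{'width': 16, 'height': 5, 'k4': 151}
{'width': 16, 'height': 5, 'depth': 192}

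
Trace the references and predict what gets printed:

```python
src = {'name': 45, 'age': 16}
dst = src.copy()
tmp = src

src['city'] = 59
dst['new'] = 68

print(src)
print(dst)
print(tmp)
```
{'name': 45, 'age': 16, 'city': 59}
{'name': 45, 'age': 16, 'new': 68}
{'name': 45, 'age': 16, 'city': 59}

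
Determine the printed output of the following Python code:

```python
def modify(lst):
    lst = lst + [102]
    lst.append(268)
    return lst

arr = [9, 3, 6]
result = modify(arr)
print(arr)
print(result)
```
[9, 3, 6]
[9, 3, 6, 102, 268]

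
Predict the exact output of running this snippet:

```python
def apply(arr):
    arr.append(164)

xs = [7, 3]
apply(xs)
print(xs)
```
[7, 3, 164]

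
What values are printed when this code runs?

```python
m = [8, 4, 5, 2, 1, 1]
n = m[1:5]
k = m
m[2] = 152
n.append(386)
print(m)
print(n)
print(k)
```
[8, 4, 152, 2, 1, 1]
[4, 5, 2, 1, 386]
[8, 4, 152, 2, 1, 1]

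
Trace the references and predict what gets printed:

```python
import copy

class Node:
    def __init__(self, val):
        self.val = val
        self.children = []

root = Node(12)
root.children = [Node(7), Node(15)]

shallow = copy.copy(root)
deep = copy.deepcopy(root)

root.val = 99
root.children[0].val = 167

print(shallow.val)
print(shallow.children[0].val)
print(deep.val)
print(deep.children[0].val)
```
12
167
12
7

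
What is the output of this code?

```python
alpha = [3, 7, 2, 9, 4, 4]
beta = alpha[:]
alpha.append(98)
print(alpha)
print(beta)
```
[3, 7, 2, 9, 4, 4, 98]
[3, 7, 2, 9, 4, 4]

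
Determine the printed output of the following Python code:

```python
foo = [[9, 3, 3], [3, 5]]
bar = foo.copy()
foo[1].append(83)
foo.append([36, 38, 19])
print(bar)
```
[[9, 3, 3], [3, 5, 83]]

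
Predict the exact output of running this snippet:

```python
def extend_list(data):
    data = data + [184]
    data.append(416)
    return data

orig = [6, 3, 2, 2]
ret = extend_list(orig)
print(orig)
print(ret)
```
[6, 3, 2, 2]
[6, 3, 2, 2, 184, 416]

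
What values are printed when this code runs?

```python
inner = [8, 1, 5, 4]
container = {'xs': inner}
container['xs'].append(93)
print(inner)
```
[8, 1, 5, 4, 93]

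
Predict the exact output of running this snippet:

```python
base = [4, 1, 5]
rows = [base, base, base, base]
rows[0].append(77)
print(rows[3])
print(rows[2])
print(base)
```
[4, 1, 5, 77]
[4, 1, 5, 77]
[4, 1, 5, 77]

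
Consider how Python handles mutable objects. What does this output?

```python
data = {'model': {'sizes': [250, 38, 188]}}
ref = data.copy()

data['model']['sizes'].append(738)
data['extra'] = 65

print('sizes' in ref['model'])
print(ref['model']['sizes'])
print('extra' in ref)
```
True
[250, 38, 188, 738]
False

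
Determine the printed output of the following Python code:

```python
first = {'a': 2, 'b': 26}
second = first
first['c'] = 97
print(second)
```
{'a': 2, 'b': 26, 'c': 97}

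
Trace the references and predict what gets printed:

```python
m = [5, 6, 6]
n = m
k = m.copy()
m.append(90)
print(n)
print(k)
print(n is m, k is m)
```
[5, 6, 6, 90]
[5, 6, 6]
True False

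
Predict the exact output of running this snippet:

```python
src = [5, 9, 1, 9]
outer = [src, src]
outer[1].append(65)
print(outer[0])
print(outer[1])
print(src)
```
[5, 9, 1, 9, 65]
[5, 9, 1, 9, 65]
[5, 9, 1, 9, 65]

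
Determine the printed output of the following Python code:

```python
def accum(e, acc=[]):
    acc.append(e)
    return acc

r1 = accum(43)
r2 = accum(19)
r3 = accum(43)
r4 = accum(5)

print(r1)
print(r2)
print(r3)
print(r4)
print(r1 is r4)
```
[43, 19, 43, 5]
[43, 19, 43, 5]
[43, 19, 43, 5]
[43, 19, 43, 5]
True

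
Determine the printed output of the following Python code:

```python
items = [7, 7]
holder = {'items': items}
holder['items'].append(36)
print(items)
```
[7, 7, 36]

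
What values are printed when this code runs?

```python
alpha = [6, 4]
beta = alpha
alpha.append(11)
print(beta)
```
[6, 4, 11]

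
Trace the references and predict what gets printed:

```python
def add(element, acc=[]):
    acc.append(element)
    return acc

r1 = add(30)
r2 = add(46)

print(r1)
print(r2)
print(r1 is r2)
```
[30, 46]
[30, 46]
True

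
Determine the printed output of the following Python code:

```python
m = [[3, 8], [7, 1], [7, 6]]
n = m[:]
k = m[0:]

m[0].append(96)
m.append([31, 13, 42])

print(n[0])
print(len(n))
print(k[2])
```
[3, 8, 96]
3
[7, 6]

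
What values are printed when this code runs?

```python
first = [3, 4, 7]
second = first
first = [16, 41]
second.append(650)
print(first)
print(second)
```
[16, 41]
[3, 4, 7, 650]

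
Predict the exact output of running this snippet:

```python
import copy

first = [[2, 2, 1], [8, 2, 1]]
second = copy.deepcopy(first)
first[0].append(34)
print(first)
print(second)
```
[[2, 2, 1, 34], [8, 2, 1]]
[[2, 2, 1], [8, 2, 1]]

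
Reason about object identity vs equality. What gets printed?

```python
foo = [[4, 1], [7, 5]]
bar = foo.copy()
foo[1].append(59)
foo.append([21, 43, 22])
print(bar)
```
[[4, 1], [7, 5, 59]]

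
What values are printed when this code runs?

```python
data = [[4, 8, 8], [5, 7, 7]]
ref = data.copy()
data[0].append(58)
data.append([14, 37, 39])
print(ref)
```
[[4, 8, 8, 58], [5, 7, 7]]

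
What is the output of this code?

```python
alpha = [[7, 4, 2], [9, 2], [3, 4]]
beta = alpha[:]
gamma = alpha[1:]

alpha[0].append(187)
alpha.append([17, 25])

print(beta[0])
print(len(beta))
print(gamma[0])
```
[7, 4, 2, 187]
3
[9, 2]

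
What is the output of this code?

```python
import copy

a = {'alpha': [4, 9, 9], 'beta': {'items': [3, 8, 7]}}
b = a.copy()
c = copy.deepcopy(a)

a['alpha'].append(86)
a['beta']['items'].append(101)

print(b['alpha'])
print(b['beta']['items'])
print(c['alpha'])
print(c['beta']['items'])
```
[4, 9, 9, 86]
[3, 8, 7, 101]
[4, 9, 9]
[3, 8, 7]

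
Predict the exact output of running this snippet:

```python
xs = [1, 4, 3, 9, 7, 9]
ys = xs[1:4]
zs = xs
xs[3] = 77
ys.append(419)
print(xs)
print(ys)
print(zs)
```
[1, 4, 3, 77, 7, 9]
[4, 3, 9, 419]
[1, 4, 3, 77, 7, 9]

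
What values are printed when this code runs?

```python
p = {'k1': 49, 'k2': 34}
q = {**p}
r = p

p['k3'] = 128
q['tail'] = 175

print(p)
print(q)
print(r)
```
{'k1': 49, 'k2': 34, 'k3': 128}
{'k1': 49, 'k2': 34, 'tail': 175}
{'k1': 49, 'k2': 34, 'k3': 128}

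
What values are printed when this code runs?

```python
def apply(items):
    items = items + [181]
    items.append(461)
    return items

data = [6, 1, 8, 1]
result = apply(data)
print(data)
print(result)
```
[6, 1, 8, 1]
[6, 1, 8, 1, 181, 461]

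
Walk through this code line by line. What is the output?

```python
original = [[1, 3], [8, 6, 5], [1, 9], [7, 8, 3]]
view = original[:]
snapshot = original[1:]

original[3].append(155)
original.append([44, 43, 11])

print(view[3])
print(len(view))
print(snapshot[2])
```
[7, 8, 3, 155]
4
[7, 8, 3, 155]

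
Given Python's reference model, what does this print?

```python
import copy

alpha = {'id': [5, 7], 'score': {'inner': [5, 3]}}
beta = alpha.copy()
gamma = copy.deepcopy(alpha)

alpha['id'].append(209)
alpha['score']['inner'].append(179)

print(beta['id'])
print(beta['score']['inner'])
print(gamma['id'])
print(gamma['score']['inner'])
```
[5, 7, 209]
[5, 3, 179]
[5, 7]
[5, 3]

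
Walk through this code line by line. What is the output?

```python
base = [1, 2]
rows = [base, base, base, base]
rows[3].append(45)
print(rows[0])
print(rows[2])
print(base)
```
[1, 2, 45]
[1, 2, 45]
[1, 2, 45]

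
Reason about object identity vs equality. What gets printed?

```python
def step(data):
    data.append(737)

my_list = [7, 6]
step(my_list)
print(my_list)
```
[7, 6, 737]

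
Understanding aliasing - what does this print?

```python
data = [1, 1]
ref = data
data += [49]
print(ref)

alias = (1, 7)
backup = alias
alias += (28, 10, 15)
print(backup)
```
[1, 1, 49]
(1, 7)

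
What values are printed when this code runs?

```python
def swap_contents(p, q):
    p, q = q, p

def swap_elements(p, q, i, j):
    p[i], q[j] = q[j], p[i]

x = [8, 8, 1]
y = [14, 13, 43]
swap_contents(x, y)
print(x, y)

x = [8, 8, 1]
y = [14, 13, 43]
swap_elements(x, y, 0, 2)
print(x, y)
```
[8, 8, 1] [14, 13, 43]
[43, 8, 1] [14, 13, 8]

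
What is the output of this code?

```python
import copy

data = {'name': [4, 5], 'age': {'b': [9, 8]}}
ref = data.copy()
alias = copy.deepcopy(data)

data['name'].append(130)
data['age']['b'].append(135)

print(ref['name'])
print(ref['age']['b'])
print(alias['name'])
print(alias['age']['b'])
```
[4, 5, 130]
[9, 8, 135]
[4, 5]
[9, 8]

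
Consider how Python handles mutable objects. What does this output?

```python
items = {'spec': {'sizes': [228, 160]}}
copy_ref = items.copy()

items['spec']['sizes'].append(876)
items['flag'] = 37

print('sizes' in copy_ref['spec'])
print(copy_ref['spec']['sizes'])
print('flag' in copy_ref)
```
True
[228, 160, 876]
False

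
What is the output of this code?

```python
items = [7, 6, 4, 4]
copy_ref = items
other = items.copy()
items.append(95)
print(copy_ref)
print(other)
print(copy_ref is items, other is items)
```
[7, 6, 4, 4, 95]
[7, 6, 4, 4]
True False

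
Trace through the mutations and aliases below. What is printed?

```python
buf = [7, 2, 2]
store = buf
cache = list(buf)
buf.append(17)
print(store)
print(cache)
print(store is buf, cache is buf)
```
[7, 2, 2, 17]
[7, 2, 2]
True False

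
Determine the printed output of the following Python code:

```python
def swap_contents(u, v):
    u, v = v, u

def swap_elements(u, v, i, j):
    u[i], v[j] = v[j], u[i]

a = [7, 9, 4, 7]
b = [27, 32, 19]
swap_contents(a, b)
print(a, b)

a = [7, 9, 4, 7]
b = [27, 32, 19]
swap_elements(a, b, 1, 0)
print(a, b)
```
[7, 9, 4, 7] [27, 32, 19]
[7, 27, 4, 7] [9, 32, 19]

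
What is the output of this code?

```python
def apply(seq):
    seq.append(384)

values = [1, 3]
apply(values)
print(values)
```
[1, 3, 384]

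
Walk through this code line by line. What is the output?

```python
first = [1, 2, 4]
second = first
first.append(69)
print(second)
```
[1, 2, 4, 69]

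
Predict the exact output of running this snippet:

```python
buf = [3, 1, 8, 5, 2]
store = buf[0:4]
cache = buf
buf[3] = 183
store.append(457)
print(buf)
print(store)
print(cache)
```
[3, 1, 8, 183, 2]
[3, 1, 8, 5, 457]
[3, 1, 8, 183, 2]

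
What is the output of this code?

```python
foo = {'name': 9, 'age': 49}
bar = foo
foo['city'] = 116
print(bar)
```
{'name': 9, 'age': 49, 'city': 116}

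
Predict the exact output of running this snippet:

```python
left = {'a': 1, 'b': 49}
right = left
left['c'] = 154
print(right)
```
{'a': 1, 'b': 49, 'c': 154}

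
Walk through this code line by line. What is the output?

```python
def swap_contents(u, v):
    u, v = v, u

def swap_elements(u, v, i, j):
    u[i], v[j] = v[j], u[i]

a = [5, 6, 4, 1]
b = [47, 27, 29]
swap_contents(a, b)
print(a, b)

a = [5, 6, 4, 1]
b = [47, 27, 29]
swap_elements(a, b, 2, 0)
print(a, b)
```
[5, 6, 4, 1] [47, 27, 29]
[5, 6, 47, 1] [4, 27, 29]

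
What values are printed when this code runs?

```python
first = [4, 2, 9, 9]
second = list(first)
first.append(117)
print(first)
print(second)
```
[4, 2, 9, 9, 117]
[4, 2, 9, 9]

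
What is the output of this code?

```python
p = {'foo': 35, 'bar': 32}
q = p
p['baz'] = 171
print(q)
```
{'foo': 35, 'bar': 32, 'baz': 171}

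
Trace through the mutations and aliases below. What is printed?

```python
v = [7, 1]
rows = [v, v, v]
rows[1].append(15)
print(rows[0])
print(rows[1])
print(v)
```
[7, 1, 15]
[7, 1, 15]
[7, 1, 15]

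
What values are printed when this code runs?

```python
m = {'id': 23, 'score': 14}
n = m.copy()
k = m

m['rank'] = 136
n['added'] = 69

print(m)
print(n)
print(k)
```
{'id': 23, 'score': 14, 'rank': 136}
{'id': 23, 'score': 14, 'added': 69}
{'id': 23, 'score': 14, 'rank': 136}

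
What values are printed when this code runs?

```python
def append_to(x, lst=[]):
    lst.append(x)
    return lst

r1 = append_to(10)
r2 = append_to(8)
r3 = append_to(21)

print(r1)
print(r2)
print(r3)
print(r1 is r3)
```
[10, 8, 21]
[10, 8, 21]
[10, 8, 21]
True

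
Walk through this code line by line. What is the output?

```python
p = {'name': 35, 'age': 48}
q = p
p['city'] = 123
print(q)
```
{'name': 35, 'age': 48, 'city': 123}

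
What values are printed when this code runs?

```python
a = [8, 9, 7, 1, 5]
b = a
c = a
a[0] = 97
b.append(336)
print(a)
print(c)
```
[97, 9, 7, 1, 5, 336]
[97, 9, 7, 1, 5, 336]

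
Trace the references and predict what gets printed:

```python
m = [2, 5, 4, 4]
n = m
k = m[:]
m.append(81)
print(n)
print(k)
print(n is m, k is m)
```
[2, 5, 4, 4, 81]
[2, 5, 4, 4]
True False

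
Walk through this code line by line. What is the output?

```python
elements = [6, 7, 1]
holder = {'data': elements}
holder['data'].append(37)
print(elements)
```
[6, 7, 1, 37]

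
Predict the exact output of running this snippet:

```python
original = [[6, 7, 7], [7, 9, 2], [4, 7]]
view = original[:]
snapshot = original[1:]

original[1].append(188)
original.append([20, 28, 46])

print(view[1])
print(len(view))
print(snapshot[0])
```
[7, 9, 2, 188]
3
[7, 9, 2, 188]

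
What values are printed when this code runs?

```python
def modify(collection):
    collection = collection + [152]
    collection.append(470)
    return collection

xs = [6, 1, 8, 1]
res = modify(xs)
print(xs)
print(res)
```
[6, 1, 8, 1]
[6, 1, 8, 1, 152, 470]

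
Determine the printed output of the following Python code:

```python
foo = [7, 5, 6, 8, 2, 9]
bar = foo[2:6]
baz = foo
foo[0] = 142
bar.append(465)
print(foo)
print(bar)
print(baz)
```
[142, 5, 6, 8, 2, 9]
[6, 8, 2, 9, 465]
[142, 5, 6, 8, 2, 9]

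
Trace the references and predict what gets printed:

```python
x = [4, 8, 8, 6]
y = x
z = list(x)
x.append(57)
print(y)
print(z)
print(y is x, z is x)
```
[4, 8, 8, 6, 57]
[4, 8, 8, 6]
True False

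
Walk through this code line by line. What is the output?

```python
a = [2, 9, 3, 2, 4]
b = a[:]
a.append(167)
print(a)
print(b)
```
[2, 9, 3, 2, 4, 167]
[2, 9, 3, 2, 4]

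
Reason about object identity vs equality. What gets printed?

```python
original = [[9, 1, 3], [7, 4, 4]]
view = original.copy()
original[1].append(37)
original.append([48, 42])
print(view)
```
[[9, 1, 3], [7, 4, 4, 37]]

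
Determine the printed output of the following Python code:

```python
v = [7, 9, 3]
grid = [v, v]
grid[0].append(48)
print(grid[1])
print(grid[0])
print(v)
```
[7, 9, 3, 48]
[7, 9, 3, 48]
[7, 9, 3, 48]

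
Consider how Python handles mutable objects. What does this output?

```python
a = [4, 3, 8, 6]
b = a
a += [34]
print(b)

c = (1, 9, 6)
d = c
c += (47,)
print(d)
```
[4, 3, 8, 6, 34]
(1, 9, 6)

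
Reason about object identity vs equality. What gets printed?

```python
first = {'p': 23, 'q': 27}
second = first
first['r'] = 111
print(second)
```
{'p': 23, 'q': 27, 'r': 111}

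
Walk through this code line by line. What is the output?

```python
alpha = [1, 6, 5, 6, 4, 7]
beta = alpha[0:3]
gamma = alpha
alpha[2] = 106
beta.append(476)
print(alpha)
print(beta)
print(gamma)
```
[1, 6, 106, 6, 4, 7]
[1, 6, 5, 476]
[1, 6, 106, 6, 4, 7]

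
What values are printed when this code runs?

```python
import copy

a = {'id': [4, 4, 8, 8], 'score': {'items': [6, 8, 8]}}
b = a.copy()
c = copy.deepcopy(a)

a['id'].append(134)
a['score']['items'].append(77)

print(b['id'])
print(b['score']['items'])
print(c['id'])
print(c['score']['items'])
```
[4, 4, 8, 8, 134]
[6, 8, 8, 77]
[4, 4, 8, 8]
[6, 8, 8]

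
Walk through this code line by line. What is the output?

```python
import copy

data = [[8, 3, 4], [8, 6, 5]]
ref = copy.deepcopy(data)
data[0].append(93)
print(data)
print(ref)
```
[[8, 3, 4, 93], [8, 6, 5]]
[[8, 3, 4], [8, 6, 5]]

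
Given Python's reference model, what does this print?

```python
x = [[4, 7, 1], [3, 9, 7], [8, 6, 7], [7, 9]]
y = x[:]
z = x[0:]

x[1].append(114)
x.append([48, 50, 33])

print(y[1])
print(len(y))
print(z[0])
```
[3, 9, 7, 114]
4
[4, 7, 1]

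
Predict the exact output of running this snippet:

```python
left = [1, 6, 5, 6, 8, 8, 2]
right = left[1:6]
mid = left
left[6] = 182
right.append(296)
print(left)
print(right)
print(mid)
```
[1, 6, 5, 6, 8, 8, 182]
[6, 5, 6, 8, 8, 296]
[1, 6, 5, 6, 8, 8, 182]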